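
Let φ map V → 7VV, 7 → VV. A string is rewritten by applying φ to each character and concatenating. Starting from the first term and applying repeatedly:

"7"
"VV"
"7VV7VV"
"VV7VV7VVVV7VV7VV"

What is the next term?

Applying the rule to each of the 16 symbols of VV7VV7VVVV7VV7VV gives the pieces 7VV 7VV VV 7VV 7VV VV 7VV 7VV 7VV 7VV VV 7VV 7VV VV 7VV 7VV, which concatenate to the answer.

7VV7VVVV7VV7VVVV7VV7VV7VV7VVVV7VV7VVVV7VV7VV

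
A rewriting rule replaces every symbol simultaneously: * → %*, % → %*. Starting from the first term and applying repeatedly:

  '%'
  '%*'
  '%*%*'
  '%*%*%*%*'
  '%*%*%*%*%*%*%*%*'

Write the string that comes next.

%*%*%*%*%*%*%*%*%*%*%*%*%*%*%*%*

φ(%*%*%*%*%*%*%*%*) expands symbol-by-symbol to %* %* %* %* %* %* %* %* %* %* %* %* %* %* %* %*; joining the 16 pieces gives the next term.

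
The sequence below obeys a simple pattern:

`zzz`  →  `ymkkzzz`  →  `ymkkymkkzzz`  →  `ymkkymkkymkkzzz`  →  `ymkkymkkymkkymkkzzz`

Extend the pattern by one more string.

Every step adds ymkk at the front: s(k+1) = ymkk·s(k).
So the next term is ymkk·ymkkymkkymkkymkkzzz.

ymkkymkkymkkymkkymkkzzz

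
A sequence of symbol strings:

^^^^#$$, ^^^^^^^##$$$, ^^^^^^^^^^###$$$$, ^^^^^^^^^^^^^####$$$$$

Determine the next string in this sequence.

^^^^^^^^^^^^^^^^#####$$$$$$

Reading off run lengths: ^ runs 4, 7, 10, 13; # runs 1, 2, 3, 4; $ runs 2, 3, 4, 5 — each is linear in n (n = 1, 2, …).
Setting n = 5 gives 16, 5, 6 characters in each block.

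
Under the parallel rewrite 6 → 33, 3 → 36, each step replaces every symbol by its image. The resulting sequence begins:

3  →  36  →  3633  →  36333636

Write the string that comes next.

Rewriting each symbol of 36333636: 3→36, 6→33, 3→36, 3→36, 3→36, 6→33, 3→36, 6→33, which concatenates to 36 33 36 36 36 33 36 33.

3633363636333633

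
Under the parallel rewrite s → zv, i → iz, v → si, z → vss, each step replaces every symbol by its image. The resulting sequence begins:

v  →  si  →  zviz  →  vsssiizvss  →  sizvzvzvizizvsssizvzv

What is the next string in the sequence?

zvizvsssivsssivsssiizvssizvsssizvzvzvizvsssivsssi

Applying the rule to each of the 21 symbols of sizvzvzvizizvsssizvzv gives the pieces zv iz vss si vss si vss si iz vss iz vss si zv zv zv iz vss si vss si, which concatenate to the answer.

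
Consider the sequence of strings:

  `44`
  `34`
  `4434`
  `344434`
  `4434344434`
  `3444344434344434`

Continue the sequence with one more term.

44343444343444344434344434

This is a Fibonacci-style word recurrence s(k) = s(k−2)·s(k−1): e.g. 44·34 = 4434.
The next term joins 4434344434 and 3444344434344434.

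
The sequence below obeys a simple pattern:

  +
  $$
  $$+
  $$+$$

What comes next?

This is a Fibonacci-style word recurrence s(k) = s(k−1)·s(k−2): e.g. $$·+ = $$+.
Continuing: $$+$$ · $$+ gives term 5.

$$+$$$$+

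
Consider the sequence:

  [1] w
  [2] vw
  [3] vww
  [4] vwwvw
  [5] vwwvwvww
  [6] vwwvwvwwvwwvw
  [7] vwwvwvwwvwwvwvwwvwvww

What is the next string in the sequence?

vwwvwvwwvwwvwvwwvwvwwvwwvwvwwvwwvw

This is a Fibonacci-style word recurrence s(k) = s(k−1)·s(k−2): e.g. vw·w = vww.
The next term joins vwwvwvwwvwwvwvwwvwvww and vwwvwvwwvwwvw.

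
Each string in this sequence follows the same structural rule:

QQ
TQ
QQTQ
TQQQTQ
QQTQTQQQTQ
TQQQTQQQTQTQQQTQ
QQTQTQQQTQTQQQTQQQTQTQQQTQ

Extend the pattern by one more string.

Each term (from the third on) is the two preceding terms concatenated in order: term 3 = QQ·TQ = QQTQ.
The next term joins TQQQTQQQTQTQQQTQ and QQTQTQQQTQTQQQTQQQTQTQQQTQ.

TQQQTQQQTQTQQQTQQQTQTQQQTQTQQQTQQQTQTQQQTQ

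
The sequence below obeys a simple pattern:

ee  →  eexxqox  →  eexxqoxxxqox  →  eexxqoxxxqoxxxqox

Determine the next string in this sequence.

Each term is the previous one with xxqox appended.
Applying this once more to eexxqoxxxqoxxxqox:

eexxqoxxxqoxxxqoxxxqox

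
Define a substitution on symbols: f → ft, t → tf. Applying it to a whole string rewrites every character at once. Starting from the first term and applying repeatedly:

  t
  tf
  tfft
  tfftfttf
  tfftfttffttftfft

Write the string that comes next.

tfftfttffttftfftfttftffttfftfttf

φ(tfftfttffttftfft) expands symbol-by-symbol to tf ft ft tf ft tf tf ft ft tf tf ft tf ft ft tf; joining the 16 pieces gives the next term.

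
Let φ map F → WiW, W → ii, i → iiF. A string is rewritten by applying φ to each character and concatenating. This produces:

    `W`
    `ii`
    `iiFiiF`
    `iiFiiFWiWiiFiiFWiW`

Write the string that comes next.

iiFiiFWiWiiFiiFWiWiiiiFiiiiFiiFWiWiiFiiFWiWiiiiFii

Applying the rule to each of the 18 symbols of iiFiiFWiWiiFiiFWiW gives the pieces iiF iiF WiW iiF iiF WiW ii iiF ii iiF iiF WiW iiF iiF WiW ii iiF ii, which concatenate to the answer.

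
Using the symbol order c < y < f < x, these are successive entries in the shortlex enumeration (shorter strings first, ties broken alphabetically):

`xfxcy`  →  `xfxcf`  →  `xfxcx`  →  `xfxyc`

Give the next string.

xfxyy

Find the rightmost character of xfxyc below x, bump it to the next letter, and reset everything to its right to c.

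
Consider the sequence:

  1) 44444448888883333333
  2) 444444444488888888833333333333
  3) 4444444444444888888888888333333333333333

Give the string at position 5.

The n-th term is 3n+1 4's then 3n 8's then 4n-1 3's, where the shown terms are n = 2, 3, 4.
At n = 6 the blocks have lengths 19, 18, 23.

444444444444444444488888888888888888833333333333333333333333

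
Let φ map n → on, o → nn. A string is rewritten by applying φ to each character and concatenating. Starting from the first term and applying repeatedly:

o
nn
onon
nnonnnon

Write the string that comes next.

Rewriting each symbol of nnonnnon: n→on, n→on, o→nn, n→on, n→on, n→on, o→nn, n→on, which concatenates to on on nn on on on nn on.

ononnnonononnnon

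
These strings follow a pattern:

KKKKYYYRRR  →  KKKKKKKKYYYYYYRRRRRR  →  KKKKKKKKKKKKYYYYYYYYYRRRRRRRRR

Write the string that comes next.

The n-th term is 4n K's then 3n Y's then 3n R's (n = 1, 2, …).
Setting n = 4 gives 16, 12, 12 characters in each block.

KKKKKKKKKKKKKKKKYYYYYYYYYYYYRRRRRRRRRRRR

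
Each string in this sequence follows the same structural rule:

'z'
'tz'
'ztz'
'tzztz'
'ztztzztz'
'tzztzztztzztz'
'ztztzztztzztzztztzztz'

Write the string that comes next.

tzztzztztzztzztztzztztzztzztztzztz

Each term (from the third on) is the two preceding terms concatenated in order: term 3 = z·tz = ztz.
So term 8 is tzztzztztzztz·ztztzztztzztzztztzztz.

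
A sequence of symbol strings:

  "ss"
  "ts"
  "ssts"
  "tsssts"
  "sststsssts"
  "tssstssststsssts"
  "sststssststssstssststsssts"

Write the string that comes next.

This is a Fibonacci-style word recurrence s(k) = s(k−2)·s(k−1): e.g. ss·ts = ssts.
Continuing: tssstssststsssts · sststssststssstssststsssts gives term 8.

tssstssststssstssststssststssstssststsssts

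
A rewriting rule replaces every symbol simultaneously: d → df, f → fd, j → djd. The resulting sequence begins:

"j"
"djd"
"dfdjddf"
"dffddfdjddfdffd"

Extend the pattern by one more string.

dffdfddfdffddfdjddfdffddffdfddf

Replace each of the 15 characters of dffddfdjddfdffd in place — df fd fd df df fd df djd df df fd df fd fd df — and concatenate.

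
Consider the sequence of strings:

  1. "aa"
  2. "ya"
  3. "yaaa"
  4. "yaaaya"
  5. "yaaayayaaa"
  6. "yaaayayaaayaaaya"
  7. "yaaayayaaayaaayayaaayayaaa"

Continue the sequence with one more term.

yaaayayaaayaaayayaaayayaaayaaayayaaayaaaya

This is a Fibonacci-style word recurrence s(k) = s(k−1)·s(k−2): e.g. ya·aa = yaaa.
Continuing: yaaayayaaayaaayayaaayayaaa · yaaayayaaayaaaya gives term 8.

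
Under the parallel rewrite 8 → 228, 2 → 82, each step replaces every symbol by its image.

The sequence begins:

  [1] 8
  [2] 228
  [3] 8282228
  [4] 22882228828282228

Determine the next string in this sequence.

Replace each of the 17 characters of 22882228828282228 in place — 82 82 228 228 82 82 82 228 228 82 228 82 228 82 82 82 228 — and concatenate.

82822282288282822282288222882228828282228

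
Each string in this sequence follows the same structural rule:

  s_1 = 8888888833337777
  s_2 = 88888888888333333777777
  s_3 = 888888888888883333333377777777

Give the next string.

Term n consists of 3n+2 8's, followed by 2n 3's, followed by 2n 7's, where the shown terms are n = 2, 3, 4.
At n = 5 the blocks have lengths 17, 10, 10.

8888888888888888833333333337777777777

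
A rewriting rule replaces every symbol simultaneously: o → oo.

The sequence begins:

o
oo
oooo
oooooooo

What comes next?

oooooooooooooooo

Rewriting each symbol of oooooooo: o→oo, o→oo, o→oo, o→oo, o→oo, o→oo, o→oo, o→oo, which concatenates to oo oo oo oo oo oo oo oo.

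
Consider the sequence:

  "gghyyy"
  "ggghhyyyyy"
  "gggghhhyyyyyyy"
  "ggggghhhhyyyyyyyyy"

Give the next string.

gggggghhhhhyyyyyyyyyyy

Each string has the form g^{n} h^{n-1} y^{2n-1}, where the shown terms are n = 2, 3, 4, 5.
For the next term, n = 6, so the run lengths are 6, 5, 11.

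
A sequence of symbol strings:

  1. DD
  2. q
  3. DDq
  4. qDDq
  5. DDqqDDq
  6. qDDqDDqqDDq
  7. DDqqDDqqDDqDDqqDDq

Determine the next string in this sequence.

From term 3 onward, concatenate the second-to-last term with the last: DD·q = DDq, q·DDq = qDDq, …
Continuing: qDDqDDqqDDq · DDqqDDqqDDqDDqqDDq gives term 8.

qDDqDDqqDDqDDqqDDqqDDqDDqqDDq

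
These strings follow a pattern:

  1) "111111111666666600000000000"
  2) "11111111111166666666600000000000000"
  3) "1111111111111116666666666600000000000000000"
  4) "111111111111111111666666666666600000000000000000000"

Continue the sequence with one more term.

Each string has the form 1^{3n} 6^{2n+1} 0^{3n+2}, where the shown terms are n = 3, 4, 5, 6.
At n = 7 the blocks have lengths 21, 15, 23.

11111111111111111111166666666666666600000000000000000000000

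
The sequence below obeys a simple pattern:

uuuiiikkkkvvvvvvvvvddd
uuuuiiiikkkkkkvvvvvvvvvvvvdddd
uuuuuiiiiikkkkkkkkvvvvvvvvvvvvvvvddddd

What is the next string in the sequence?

uuuuuuiiiiiikkkkkkkkkkvvvvvvvvvvvvvvvvvvdddddd

Term n consists of n u's, followed by n i's, followed by 2n-2 k's, followed by 3n v's, followed by n d's, where the shown terms are n = 3, 4, 5.
At n = 6 the blocks have lengths 6, 6, 10, 18, 6.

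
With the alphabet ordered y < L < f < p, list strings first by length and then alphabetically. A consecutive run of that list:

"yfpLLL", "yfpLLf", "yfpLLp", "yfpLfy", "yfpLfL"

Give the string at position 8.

yfpLpy

Advancing 3 positions from yfpLfL through yfpLfL → yfpLff → yfpLfp reaches term 8.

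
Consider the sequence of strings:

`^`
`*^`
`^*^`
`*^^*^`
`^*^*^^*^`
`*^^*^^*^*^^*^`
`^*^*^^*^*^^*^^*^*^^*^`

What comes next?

*^^*^^*^*^^*^^*^*^^*^*^^*^^*^*^^*^

This is a Fibonacci-style word recurrence s(k) = s(k−2)·s(k−1): e.g. ^·*^ = ^*^.
Continuing: *^^*^^*^*^^*^ · ^*^*^^*^*^^*^^*^*^^*^ gives term 8.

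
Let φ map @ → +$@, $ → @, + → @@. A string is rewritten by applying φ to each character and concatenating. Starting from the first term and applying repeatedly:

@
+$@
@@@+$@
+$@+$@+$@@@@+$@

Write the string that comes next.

@@@+$@@@@+$@@@@+$@+$@+$@+$@@@@+$@

Replace each of the 15 characters of +$@+$@+$@@@@+$@ in place — @@ @ +$@ @@ @ +$@ @@ @ +$@ +$@ +$@ +$@ @@ @ +$@ — and concatenate.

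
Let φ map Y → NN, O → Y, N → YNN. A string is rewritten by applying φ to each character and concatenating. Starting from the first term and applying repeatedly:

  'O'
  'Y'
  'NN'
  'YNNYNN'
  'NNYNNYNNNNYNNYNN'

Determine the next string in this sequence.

Rewriting the 16 symbols of NNYNNYNNNNYNNYNN one by one yields YNN YNN NN YNN YNN NN YNN YNN YNN YNN NN YNN YNN NN YNN YNN; concatenated:

YNNYNNNNYNNYNNNNYNNYNNYNNYNNNNYNNYNNNNYNNYNN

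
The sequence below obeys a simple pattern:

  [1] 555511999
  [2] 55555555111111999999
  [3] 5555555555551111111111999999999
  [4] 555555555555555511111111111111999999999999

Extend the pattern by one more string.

55555555555555555555111111111111111111999999999999999

Term n consists of 4n 5's, followed by 4n-2 1's, followed by 3n 9's (n = 1, 2, …).
At n = 5 the blocks have lengths 20, 18, 15.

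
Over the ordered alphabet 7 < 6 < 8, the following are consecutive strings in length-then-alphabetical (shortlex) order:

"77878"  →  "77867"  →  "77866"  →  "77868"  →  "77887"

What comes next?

77886

Find the rightmost character of 77887 below 8, bump it to the next letter, and reset everything to its right to 7.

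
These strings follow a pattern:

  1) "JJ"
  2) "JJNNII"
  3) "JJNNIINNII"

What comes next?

JJNNIINNIINNII

The strings grow by a fixed suffix NNII each time.
One more step from JJNNIINNII gives the answer.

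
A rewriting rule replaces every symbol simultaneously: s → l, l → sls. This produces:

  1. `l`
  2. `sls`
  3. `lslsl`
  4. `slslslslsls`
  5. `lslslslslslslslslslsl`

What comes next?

slslslslslslslslslslslslslslslslslslslslsls

φ(lslslslslslslslslslsl) expands symbol-by-symbol to sls l sls l sls l sls l sls l sls l sls l sls l sls l sls l sls; joining the 21 pieces gives the next term.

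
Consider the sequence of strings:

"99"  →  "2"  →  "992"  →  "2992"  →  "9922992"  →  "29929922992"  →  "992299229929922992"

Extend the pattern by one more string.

29929922992992299229929922992

This is a Fibonacci-style word recurrence s(k) = s(k−2)·s(k−1): e.g. 99·2 = 992.
Continuing: 29929922992 · 992299229929922992 gives term 8.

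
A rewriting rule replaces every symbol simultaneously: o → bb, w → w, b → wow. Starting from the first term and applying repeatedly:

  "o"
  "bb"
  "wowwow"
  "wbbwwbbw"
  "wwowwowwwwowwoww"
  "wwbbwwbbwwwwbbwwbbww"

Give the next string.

Rewriting the 20 symbols of wwbbwwbbwwwwbbwwbbww one by one yields w w wow wow w w wow wow w w w w wow wow w w wow wow w w; concatenated:

wwwowwowwwwowwowwwwwwowwowwwwowwowww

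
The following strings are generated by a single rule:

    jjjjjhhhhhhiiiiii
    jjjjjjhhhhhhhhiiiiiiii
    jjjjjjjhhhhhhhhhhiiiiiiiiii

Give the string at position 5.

jjjjjjjjjhhhhhhhhhhhhhhiiiiiiiiiiiiii

The n-th term is n+2 j's then 2n h's then 2n i's, where the shown terms are n = 3, 4, 5.
At n = 7 the blocks have lengths 9, 14, 14.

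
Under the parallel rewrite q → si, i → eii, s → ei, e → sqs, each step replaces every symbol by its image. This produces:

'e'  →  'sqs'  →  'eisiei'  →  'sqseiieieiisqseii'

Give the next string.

φ(sqseiieieiisqseii) expands symbol-by-symbol to ei si ei sqs eii eii sqs eii sqs eii eii ei si ei sqs eii eii; joining the 17 pieces gives the next term.

eisieisqseiieiisqseiisqseiieiieisieisqseiieii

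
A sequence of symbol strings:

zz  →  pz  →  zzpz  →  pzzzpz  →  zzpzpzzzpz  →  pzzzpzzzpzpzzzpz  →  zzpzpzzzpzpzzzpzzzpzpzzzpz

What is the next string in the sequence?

pzzzpzzzpzpzzzpzzzpzpzzzpzpzzzpzzzpzpzzzpz

This is a Fibonacci-style word recurrence s(k) = s(k−2)·s(k−1): e.g. zz·pz = zzpz.
So term 8 is pzzzpzzzpzpzzzpz·zzpzpzzzpzpzzzpzzzpzpzzzpz.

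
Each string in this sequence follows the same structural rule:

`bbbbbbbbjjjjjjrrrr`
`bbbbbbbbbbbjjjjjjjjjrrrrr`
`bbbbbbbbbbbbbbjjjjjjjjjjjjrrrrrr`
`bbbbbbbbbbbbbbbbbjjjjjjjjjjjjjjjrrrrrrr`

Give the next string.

Reading off run lengths: b runs 8, 11, 14, 17; j runs 6, 9, 12, 15; r runs 4, 5, 6, 7 — each is linear in n, where the shown terms are n = 2, 3, 4, 5.
Setting n = 6 gives 20, 18, 8 characters in each block.

bbbbbbbbbbbbbbbbbbbbjjjjjjjjjjjjjjjjjjrrrrrrrr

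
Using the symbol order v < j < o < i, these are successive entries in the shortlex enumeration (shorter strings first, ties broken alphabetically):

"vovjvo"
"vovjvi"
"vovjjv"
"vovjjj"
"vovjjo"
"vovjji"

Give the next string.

vovjov

Find the rightmost character of vovjji below i, bump it to the next letter, and reset everything to its right to v.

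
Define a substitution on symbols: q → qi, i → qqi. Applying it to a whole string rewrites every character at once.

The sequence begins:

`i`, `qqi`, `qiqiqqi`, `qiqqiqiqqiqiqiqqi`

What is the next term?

qiqqiqiqiqqiqiqqiqiqiqqiqiqqiqiqqiqiqiqqi

Applying the rule to each of the 17 symbols of qiqqiqiqqiqiqiqqi gives the pieces qi qqi qi qi qqi qi qqi qi qi qqi qi qqi qi qqi qi qi qqi, which concatenate to the answer.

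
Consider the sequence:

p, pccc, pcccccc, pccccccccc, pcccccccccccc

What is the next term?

pccccccccccccccc

Every step adds ccc to the end: s(k+1) = s(k)·ccc.
So the next term is pcccccccccccc·ccc.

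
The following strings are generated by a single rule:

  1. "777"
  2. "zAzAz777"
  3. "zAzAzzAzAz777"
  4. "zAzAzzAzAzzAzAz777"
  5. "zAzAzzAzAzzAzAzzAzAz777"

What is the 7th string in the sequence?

The strings grow by a fixed prefix zAzAz each time.
From zAzAzzAzAzzAzAzzAzAz777, 2 further steps: zAzAzzAzAzzAzAzzAzAz777 → zAzAzzAzAzzAzAzzAzAzzAzAz777 → (answer).

zAzAzzAzAzzAzAzzAzAzzAzAzzAzAz777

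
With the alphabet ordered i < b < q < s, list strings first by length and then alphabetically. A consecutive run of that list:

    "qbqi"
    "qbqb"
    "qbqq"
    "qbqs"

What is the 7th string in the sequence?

qbsq

Stepping forward 3 times from qbqs: qbqs → qbsi → qbsb, then the target.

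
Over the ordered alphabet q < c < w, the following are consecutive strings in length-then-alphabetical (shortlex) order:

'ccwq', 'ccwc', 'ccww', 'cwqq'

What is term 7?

Stepping forward 3 times from cwqq: cwqq → cwqc → cwqw, then the target.

cwcq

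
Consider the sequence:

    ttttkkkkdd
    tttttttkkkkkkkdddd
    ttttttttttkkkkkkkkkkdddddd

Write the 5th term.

The n-th term is 3n+1 t's then 3n+1 k's then 2n d's (n = 1, 2, …).
Setting n = 5 gives 16, 16, 10 characters in each block.

ttttttttttttttttkkkkkkkkkkkkkkkkdddddddddd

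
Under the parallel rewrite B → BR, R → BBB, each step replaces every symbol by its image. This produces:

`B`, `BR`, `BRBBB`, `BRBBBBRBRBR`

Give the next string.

Expanding BRBBBBRBRBR: B→BR, R→BBB, B→BR, B→BR, B→BR, B→BR, R→BBB, B→BR, R→BBB, B→BR, R→BBB. Concatenated: BR BBB BR BR BR BR BBB BR BBB BR BBB.

BRBBBBRBRBRBRBBBBRBBBBRBBB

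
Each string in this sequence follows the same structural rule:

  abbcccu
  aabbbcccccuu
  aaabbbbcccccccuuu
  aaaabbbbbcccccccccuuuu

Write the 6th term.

aaaaaabbbbbbbcccccccccccccuuuuuu

Term n consists of n a's, followed by n+1 b's, followed by 2n+1 c's, followed by n u's (n = 1, 2, …).
For term 6, n = 6, so the run lengths are 6, 7, 13, 6.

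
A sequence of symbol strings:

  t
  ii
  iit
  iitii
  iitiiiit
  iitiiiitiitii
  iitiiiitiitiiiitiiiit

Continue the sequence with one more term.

From term 3 onward, concatenate the last term with the second-to-last: ii·t = iit, iit·ii = iitii, …
Continuing: iitiiiitiitiiiitiiiit · iitiiiitiitii gives term 8.

iitiiiitiitiiiitiiiitiitiiiitiitii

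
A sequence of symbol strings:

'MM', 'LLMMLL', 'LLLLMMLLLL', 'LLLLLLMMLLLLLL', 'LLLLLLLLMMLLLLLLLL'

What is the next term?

s(k+1) = LL·s(k)·LL, so each term gains LL as a prefix and LL as a suffix.
One more step from LLLLLLLLMMLLLLLLLL gives the answer.

LLLLLLLLLLMMLLLLLLLLLL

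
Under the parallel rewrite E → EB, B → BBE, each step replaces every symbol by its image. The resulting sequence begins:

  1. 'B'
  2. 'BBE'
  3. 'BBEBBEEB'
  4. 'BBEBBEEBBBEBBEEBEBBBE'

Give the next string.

φ(BBEBBEEBBBEBBEEBEBBBE) expands symbol-by-symbol to BBE BBE EB BBE BBE EB EB BBE BBE BBE EB BBE BBE EB EB BBE EB BBE BBE BBE EB; joining the 21 pieces gives the next term.

BBEBBEEBBBEBBEEBEBBBEBBEBBEEBBBEBBEEBEBBBEEBBBEBBEBBEEB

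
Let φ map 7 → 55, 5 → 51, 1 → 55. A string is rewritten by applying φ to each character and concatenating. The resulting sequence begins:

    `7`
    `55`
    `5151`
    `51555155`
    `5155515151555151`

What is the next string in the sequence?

51555151515551555155515151555155

φ(5155515151555151) expands symbol-by-symbol to 51 55 51 51 51 55 51 55 51 55 51 51 51 55 51 55; joining the 16 pieces gives the next term.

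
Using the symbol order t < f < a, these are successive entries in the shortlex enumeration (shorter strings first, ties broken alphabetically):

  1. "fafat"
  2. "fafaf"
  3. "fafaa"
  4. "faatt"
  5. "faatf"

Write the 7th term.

Advancing 2 positions from faatf through faatf → faata reaches term 7.

faaft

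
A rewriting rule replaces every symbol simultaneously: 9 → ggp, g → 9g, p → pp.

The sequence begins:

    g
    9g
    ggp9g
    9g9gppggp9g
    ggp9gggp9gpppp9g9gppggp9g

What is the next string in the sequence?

9g9gppggp9g9g9gppggp9gppppppppggp9gggp9gpppp9g9gppggp9g

φ(ggp9gggp9gpppp9g9gppggp9g) expands symbol-by-symbol to 9g 9g pp ggp 9g 9g 9g pp ggp 9g pp pp pp pp ggp 9g ggp 9g pp pp 9g 9g pp ggp 9g; joining the 25 pieces gives the next term.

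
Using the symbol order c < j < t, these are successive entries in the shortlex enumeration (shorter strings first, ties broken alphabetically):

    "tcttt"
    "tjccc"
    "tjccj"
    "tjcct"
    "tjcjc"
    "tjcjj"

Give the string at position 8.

tjctc

Continuing the enumeration 2 steps past tjcjj: tjcjj → tjcjt → (answer).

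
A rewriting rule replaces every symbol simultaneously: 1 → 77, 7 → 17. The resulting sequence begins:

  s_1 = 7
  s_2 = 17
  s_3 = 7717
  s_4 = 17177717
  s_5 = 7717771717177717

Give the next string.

Rewriting the 16 symbols of 7717771717177717 one by one yields 17 17 77 17 17 17 77 17 77 17 77 17 17 17 77 17; concatenated:

17177717171777177717771717177717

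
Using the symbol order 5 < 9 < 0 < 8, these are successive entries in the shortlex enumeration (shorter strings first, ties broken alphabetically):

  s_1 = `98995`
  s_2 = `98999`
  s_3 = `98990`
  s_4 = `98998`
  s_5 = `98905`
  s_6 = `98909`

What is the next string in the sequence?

98900

Treat 98909 as a base-4 numeral over the given alphabet and add one, carrying through any trailing 8's.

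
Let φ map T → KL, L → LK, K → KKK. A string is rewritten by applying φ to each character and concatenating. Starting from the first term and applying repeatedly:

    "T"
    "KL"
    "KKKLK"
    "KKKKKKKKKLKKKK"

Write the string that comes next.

Rewriting the 14 symbols of KKKKKKKKKLKKKK one by one yields KKK KKK KKK KKK KKK KKK KKK KKK KKK LK KKK KKK KKK KKK; concatenated:

KKKKKKKKKKKKKKKKKKKKKKKKKKKLKKKKKKKKKKKKK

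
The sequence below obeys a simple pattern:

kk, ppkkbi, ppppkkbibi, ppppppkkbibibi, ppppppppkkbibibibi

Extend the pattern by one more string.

Each term wraps the previous one in pp on the left and bi on the right.
One more step from ppppppppkkbibibibi gives the answer.

ppppppppppkkbibibibibi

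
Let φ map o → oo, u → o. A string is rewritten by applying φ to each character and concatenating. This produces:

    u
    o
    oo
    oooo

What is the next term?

Apply φ to oooo symbol by symbol: o→oo, o→oo, o→oo, o→oo; joined: oo oo oo oo.

oooooooo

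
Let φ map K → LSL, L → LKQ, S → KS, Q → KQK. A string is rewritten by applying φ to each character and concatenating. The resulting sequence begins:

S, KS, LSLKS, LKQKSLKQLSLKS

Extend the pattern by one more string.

LKQLSLKQKLSLKSLKQLSLKQKLKQKSLKQLSLKS

Applying the rule to each of the 13 symbols of LKQKSLKQLSLKS gives the pieces LKQ LSL KQK LSL KS LKQ LSL KQK LKQ KS LKQ LSL KS, which concatenate to the answer.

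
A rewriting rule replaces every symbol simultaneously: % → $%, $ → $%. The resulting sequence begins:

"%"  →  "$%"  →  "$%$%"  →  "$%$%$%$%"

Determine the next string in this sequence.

Apply φ to $%$%$%$% symbol by symbol: $→$%, %→$%, $→$%, %→$%, $→$%, %→$%, $→$%, %→$%; joined: $% $% $% $% $% $% $% $%.

$%$%$%$%$%$%$%$%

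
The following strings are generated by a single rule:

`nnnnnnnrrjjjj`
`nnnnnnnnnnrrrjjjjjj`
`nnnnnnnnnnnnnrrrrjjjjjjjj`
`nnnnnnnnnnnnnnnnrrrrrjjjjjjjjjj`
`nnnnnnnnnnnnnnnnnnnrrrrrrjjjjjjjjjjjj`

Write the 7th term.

nnnnnnnnnnnnnnnnnnnnnnnnnrrrrrrrrjjjjjjjjjjjjjjjj

Reading off run lengths: n runs 7, 10, 13, 16, 19; r runs 2, 3, 4, 5, 6; j runs 4, 6, 8, 10, 12 — each is linear in n, where the shown terms are n = 3, 4, 5, 6, 7.
Setting n = 9 gives 25, 8, 16 characters in each block.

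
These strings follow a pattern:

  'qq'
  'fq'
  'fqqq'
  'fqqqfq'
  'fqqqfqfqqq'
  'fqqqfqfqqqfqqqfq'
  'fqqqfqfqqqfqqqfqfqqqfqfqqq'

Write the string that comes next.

From term 3 onward, concatenate the last term with the second-to-last: fq·qq = fqqq, fqqq·fq = fqqqfq, …
The next term joins fqqqfqfqqqfqqqfqfqqqfqfqqq and fqqqfqfqqqfqqqfq.

fqqqfqfqqqfqqqfqfqqqfqfqqqfqqqfqfqqqfqqqfq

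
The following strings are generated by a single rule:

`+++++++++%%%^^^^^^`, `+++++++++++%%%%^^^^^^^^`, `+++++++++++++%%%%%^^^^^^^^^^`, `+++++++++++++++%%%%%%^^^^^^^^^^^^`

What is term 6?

+++++++++++++++++++%%%%%%%%^^^^^^^^^^^^^^^^

Reading off run lengths: + runs 9, 11, 13, 15; % runs 3, 4, 5, 6; ^ runs 6, 8, 10, 12 — each is linear in n, where the shown terms are n = 3, 4, 5, 6.
At n = 8 the blocks have lengths 19, 8, 16.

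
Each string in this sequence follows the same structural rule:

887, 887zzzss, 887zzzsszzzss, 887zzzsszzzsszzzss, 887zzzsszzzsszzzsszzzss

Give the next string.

887zzzsszzzsszzzsszzzsszzzss

Every step adds zzzss to the end: s(k+1) = s(k)·zzzss.
So the next term is 887zzzsszzzsszzzsszzzss·zzzss.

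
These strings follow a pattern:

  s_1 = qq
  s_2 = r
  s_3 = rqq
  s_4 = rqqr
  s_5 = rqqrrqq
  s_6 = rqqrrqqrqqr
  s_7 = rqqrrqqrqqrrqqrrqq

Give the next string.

This is a Fibonacci-style word recurrence s(k) = s(k−1)·s(k−2): e.g. r·qq = rqq.
The next term joins rqqrrqqrqqrrqqrrqq and rqqrrqqrqqr.

rqqrrqqrqqrrqqrrqqrqqrrqqrqqr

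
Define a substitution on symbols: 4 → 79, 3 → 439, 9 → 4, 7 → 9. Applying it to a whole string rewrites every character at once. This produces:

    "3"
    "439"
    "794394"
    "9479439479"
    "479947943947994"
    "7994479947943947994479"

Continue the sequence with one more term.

Replace each of the 22 characters of 7994479947943947994479 in place — 9 4 4 79 79 9 4 4 79 9 4 79 439 4 79 9 4 4 79 79 9 4 — and concatenate.

9447979944799479439479944797994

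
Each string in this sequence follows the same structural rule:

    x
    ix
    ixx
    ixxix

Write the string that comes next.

ixxixixx

From term 3 onward, concatenate the last term with the second-to-last: ix·x = ixx, ixx·ix = ixxix, …
The next term joins ixxix and ixx.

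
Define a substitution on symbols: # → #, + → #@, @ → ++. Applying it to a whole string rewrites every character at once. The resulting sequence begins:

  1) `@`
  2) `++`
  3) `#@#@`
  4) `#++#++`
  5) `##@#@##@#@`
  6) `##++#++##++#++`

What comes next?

φ(##++#++##++#++) expands symbol-by-symbol to # # #@ #@ # #@ #@ # # #@ #@ # #@ #@; joining the 14 pieces gives the next term.

###@#@##@#@###@#@##@#@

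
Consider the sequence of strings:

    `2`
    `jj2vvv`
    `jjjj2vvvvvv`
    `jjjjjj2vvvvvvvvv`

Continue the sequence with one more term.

s(k+1) = jj·s(k)·vvv, so each term gains jj as a prefix and vvv as a suffix.
One more step from jjjjjj2vvvvvvvvv gives the answer.

jjjjjjjj2vvvvvvvvvvvv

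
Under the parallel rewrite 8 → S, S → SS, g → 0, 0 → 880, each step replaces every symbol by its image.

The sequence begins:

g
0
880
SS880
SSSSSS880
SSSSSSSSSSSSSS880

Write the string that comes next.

Rewriting the 17 symbols of SSSSSSSSSSSSSS880 one by one yields SS SS SS SS SS SS SS SS SS SS SS SS SS SS S S 880; concatenated:

SSSSSSSSSSSSSSSSSSSSSSSSSSSSSS880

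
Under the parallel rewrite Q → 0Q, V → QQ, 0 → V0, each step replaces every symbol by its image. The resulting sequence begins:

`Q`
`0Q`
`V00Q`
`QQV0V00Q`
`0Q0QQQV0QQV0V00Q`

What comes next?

Rewriting the 16 symbols of 0Q0QQQV0QQV0V00Q one by one yields V0 0Q V0 0Q 0Q 0Q QQ V0 0Q 0Q QQ V0 QQ V0 V0 0Q; concatenated:

V00QV00Q0Q0QQQV00Q0QQQV0QQV0V00Q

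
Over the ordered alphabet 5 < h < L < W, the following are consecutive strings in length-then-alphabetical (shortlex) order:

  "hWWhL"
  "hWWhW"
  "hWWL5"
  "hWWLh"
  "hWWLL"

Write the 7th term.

hWWW5

Continuing the enumeration 2 steps past hWWLL: hWWLL → hWWLW → (answer).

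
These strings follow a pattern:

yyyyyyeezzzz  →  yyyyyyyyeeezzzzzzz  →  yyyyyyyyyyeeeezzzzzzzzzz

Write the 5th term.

Term n consists of 2n+2 y's, followed by n e's, followed by 3n-2 z's, where the shown terms are n = 2, 3, 4.
For term 5, n = 6, so the run lengths are 14, 6, 16.

yyyyyyyyyyyyyyeeeeeezzzzzzzzzzzzzzzz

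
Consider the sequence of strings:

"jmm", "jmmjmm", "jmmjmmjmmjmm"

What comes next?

Each string is two copies of the previous one concatenated.
So the next term is two copies of jmmjmmjmmjmm.

jmmjmmjmmjmmjmmjmmjmmjmm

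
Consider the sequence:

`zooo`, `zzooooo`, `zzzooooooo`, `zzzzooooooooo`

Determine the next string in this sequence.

zzzzzooooooooooo

The n-th term is n z's then 2n+1 o's (n = 1, 2, …).
For the next term, n = 5, so the run lengths are 5, 11.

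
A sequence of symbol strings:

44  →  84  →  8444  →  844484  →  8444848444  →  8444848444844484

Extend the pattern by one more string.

This is a Fibonacci-style word recurrence s(k) = s(k−1)·s(k−2): e.g. 84·44 = 8444.
So term 7 is 8444848444844484·8444848444.

84448484448444848444848444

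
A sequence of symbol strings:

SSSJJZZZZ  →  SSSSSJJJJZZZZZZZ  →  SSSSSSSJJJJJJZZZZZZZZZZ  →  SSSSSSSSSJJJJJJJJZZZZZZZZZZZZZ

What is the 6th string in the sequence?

SSSSSSSSSSSSSJJJJJJJJJJJJZZZZZZZZZZZZZZZZZZZ

The n-th term is 2n-1 S's then 2n-2 J's then 3n-2 Z's, where the shown terms are n = 2, 3, 4, 5.
Setting n = 7 gives 13, 12, 19 characters in each block.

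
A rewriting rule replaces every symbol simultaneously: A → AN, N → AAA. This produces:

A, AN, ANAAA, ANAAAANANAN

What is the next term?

ANAAAANANANANAAAANAAAANAAA

Expanding ANAAAANANAN: A→AN, N→AAA, A→AN, A→AN, A→AN, A→AN, N→AAA, A→AN, N→AAA, A→AN, N→AAA. Concatenated: AN AAA AN AN AN AN AAA AN AAA AN AAA.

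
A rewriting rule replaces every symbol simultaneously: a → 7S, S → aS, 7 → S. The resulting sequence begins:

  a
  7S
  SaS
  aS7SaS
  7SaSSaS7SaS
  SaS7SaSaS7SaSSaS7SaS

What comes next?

Replace each of the 20 characters of SaS7SaSaS7SaSSaS7SaS in place — aS 7S aS S aS 7S aS 7S aS S aS 7S aS aS 7S aS S aS 7S aS — and concatenate.

aS7SaSSaS7SaS7SaSSaS7SaSaS7SaSSaS7SaS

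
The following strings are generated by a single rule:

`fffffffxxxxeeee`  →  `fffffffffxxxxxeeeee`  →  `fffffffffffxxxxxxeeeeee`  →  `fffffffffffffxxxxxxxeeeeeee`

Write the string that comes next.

The n-th term is 2n+1 f's then n+1 x's then n+1 e's, where the shown terms are n = 3, 4, 5, 6.
At n = 7 the blocks have lengths 15, 8, 8.

fffffffffffffffxxxxxxxxeeeeeeee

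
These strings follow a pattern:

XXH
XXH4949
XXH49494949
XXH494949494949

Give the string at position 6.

Every step adds 4949 to the end: s(k+1) = s(k)·4949.
From XXH494949494949, 2 further steps: XXH494949494949 → XXH4949494949494949 → (answer).

XXH49494949494949494949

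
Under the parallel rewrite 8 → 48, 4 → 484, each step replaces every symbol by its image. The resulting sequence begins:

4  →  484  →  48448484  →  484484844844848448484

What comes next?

Applying the rule to each of the 21 symbols of 484484844844848448484 gives the pieces 484 48 484 484 48 484 48 484 484 48 484 484 48 484 48 484 484 48 484 48 484, which concatenate to the answer.

4844848448448484484844844848448448484484844844848448484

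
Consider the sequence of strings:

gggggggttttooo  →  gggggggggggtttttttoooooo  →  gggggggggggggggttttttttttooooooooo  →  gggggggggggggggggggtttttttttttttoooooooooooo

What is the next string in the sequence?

Each string has the form g^{4n+3} t^{3n+1} o^{3n} (n = 1, 2, …).
For the next term, n = 5, so the run lengths are 23, 16, 15.

gggggggggggggggggggggggttttttttttttttttooooooooooooooo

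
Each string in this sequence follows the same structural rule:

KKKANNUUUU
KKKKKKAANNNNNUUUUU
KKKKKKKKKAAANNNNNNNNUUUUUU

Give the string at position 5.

KKKKKKKKKKKKKKKAAAAANNNNNNNNNNNNNNUUUUUUUU

Each string has the form K^{3n} A^{n} N^{3n-1} U^{n+3} (n = 1, 2, …).
For term 5, n = 5, so the run lengths are 15, 5, 14, 8.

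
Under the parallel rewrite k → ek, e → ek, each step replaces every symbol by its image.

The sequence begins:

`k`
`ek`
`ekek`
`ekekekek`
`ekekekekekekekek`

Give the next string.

ekekekekekekekekekekekekekekekek

Replace each of the 16 characters of ekekekekekekekek in place — ek ek ek ek ek ek ek ek ek ek ek ek ek ek ek ek — and concatenate.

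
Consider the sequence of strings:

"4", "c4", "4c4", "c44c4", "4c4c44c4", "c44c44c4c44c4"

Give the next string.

From term 3 onward, concatenate the second-to-last term with the last: 4·c4 = 4c4, c4·4c4 = c44c4, …
Continuing: 4c4c44c4 · c44c44c4c44c4 gives term 7.

4c4c44c4c44c44c4c44c4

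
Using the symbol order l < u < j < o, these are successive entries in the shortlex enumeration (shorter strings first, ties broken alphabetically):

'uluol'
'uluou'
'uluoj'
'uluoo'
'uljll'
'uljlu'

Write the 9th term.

uljul

Continuing the enumeration 3 steps past uljlu: uljlu → uljlj → uljlo → (answer).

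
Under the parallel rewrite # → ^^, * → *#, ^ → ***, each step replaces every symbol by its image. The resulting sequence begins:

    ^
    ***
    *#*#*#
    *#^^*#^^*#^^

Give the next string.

Expanding *#^^*#^^*#^^: *→*#, #→^^, ^→***, ^→***, *→*#, #→^^, ^→***, ^→***, *→*#, #→^^, ^→***, ^→***. Concatenated: *# ^^ *** *** *# ^^ *** *** *# ^^ *** ***.

*#^^*******#^^*******#^^******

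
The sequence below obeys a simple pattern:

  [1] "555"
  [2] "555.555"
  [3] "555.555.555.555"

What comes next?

Each string is two copies of the previous one joined by '.'.
Doubling 555.555.555.555 with '.' between the halves:

555.555.555.555.555.555.555.555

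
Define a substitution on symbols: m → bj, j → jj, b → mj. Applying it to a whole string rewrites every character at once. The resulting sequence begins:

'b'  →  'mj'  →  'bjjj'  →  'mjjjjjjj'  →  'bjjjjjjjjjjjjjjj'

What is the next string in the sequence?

mjjjjjjjjjjjjjjjjjjjjjjjjjjjjjjj

φ(bjjjjjjjjjjjjjjj) expands symbol-by-symbol to mj jj jj jj jj jj jj jj jj jj jj jj jj jj jj jj; joining the 16 pieces gives the next term.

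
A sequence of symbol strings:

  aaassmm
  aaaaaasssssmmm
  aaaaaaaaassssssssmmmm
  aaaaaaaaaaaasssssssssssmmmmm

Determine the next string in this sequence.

aaaaaaaaaaaaaaassssssssssssssmmmmmm

The n-th term is 3n a's then 3n-1 s's then n+1 m's (n = 1, 2, …).
For the next term, n = 5, so the run lengths are 15, 14, 6.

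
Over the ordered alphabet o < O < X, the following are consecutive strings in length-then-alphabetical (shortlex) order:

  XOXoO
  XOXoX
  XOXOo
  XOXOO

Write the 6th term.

XOXXo

Stepping forward 2 times from XOXOO: XOXOO → XOXOX, then the target.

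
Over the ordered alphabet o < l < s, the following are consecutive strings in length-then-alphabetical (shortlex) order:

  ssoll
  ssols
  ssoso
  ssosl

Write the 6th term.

Advancing 2 positions from ssosl through ssosl → ssoss reaches term 6.

ssloo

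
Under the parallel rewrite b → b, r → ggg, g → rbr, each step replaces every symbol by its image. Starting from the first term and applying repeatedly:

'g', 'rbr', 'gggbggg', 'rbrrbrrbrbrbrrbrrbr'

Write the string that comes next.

Replace each of the 19 characters of rbrrbrrbrbrbrrbrrbr in place — ggg b ggg ggg b ggg ggg b ggg b ggg b ggg ggg b ggg ggg b ggg — and concatenate.

gggbggggggbggggggbgggbgggbggggggbggggggbggg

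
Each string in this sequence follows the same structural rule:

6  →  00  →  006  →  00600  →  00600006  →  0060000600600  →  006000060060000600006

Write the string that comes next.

0060000600600006000060060000600600

From term 3 onward, concatenate the last term with the second-to-last: 00·6 = 006, 006·00 = 00600, …
So term 8 is 006000060060000600006·0060000600600.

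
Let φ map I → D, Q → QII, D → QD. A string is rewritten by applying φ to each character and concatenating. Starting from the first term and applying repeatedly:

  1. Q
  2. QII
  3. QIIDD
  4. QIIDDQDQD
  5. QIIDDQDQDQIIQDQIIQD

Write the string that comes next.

Rewriting the 19 symbols of QIIDDQDQDQIIQDQIIQD one by one yields QII D D QD QD QII QD QII QD QII D D QII QD QII D D QII QD; concatenated:

QIIDDQDQDQIIQDQIIQDQIIDDQIIQDQIIDDQIIQD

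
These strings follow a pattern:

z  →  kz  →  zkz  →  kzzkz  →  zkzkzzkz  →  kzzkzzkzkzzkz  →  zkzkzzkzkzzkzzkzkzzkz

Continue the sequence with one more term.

kzzkzzkzkzzkzzkzkzzkzkzzkzzkzkzzkz

This is a Fibonacci-style word recurrence s(k) = s(k−2)·s(k−1): e.g. z·kz = zkz.
Continuing: kzzkzzkzkzzkz · zkzkzzkzkzzkzzkzkzzkz gives term 8.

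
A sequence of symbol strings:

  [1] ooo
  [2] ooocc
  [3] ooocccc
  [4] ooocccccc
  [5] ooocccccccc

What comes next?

The strings grow by a fixed suffix cc each time.
Applying this once more to ooocccccccc:

ooocccccccccc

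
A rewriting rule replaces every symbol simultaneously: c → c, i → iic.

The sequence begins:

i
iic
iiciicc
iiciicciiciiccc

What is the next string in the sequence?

Replace each of the 15 characters of iiciicciiciiccc in place — iic iic c iic iic c c iic iic c iic iic c c c — and concatenate.

iiciicciiciiccciiciicciiciicccc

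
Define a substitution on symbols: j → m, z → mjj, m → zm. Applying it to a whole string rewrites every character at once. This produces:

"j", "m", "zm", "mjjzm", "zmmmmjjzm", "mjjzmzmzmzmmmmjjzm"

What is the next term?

Rewriting the 18 symbols of mjjzmzmzmzmmmmjjzm one by one yields zm m m mjj zm mjj zm mjj zm mjj zm zm zm zm m m mjj zm; concatenated:

zmmmmjjzmmjjzmmjjzmmjjzmzmzmzmmmmjjzm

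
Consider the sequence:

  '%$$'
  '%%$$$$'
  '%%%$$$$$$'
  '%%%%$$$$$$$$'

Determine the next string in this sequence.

%%%%%$$$$$$$$$$

Term n consists of n %'s, followed by 2n $'s (n = 1, 2, …).
For the next term, n = 5, so the run lengths are 5, 10.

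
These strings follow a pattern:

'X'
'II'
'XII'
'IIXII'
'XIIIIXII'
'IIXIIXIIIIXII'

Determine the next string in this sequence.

XIIIIXIIIIXIIXIIIIXII

This is a Fibonacci-style word recurrence s(k) = s(k−2)·s(k−1): e.g. X·II = XII.
The next term joins XIIIIXII and IIXIIXIIIIXII.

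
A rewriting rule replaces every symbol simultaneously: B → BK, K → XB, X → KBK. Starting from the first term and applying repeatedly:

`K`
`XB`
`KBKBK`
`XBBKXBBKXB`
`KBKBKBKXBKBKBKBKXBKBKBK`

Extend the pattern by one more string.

Applying the rule to each of the 23 symbols of KBKBKBKXBKBKBKBKXBKBKBK gives the pieces XB BK XB BK XB BK XB KBK BK XB BK XB BK XB BK XB KBK BK XB BK XB BK XB, which concatenate to the answer.

XBBKXBBKXBBKXBKBKBKXBBKXBBKXBBKXBKBKBKXBBKXBBKXB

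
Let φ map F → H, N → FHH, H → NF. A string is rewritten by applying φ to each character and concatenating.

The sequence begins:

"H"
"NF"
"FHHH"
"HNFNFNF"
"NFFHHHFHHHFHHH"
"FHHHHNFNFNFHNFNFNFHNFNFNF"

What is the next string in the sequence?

Applying the rule to each of the 25 symbols of FHHHHNFNFNFHNFNFNFHNFNFNF gives the pieces H NF NF NF NF FHH H FHH H FHH H NF FHH H FHH H FHH H NF FHH H FHH H FHH H, which concatenate to the answer.

HNFNFNFNFFHHHFHHHFHHHNFFHHHFHHHFHHHNFFHHHFHHHFHHH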